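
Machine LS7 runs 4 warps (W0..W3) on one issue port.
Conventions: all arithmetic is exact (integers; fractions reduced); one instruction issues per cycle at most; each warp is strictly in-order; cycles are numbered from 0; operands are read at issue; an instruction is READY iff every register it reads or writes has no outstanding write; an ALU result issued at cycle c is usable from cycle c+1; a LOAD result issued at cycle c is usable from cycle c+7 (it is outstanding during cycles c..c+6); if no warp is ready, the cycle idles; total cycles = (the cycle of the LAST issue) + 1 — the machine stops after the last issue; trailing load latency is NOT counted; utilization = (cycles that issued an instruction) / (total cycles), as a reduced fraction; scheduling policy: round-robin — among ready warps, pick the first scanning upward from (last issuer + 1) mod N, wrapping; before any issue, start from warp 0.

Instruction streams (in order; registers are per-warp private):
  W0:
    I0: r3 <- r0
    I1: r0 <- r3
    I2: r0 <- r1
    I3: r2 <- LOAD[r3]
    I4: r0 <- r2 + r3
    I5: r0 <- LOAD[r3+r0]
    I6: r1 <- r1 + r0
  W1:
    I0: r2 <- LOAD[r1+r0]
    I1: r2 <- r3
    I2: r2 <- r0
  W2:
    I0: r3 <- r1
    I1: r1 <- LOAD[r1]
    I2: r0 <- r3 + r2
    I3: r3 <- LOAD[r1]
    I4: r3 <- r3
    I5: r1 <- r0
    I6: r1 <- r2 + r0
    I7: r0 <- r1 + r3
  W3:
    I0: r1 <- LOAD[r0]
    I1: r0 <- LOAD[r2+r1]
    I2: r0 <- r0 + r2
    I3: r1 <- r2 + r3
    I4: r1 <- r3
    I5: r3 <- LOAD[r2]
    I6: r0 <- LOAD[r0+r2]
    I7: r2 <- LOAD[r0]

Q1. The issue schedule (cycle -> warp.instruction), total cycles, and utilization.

cycle 0: W0.I0
cycle 1: W1.I0
cycle 2: W2.I0
cycle 3: W3.I0
cycle 4: W0.I1
cycle 5: W2.I1
cycle 6: W0.I2
cycle 7: W2.I2
cycle 8: W0.I3
cycle 9: W1.I1
cycle 10: W3.I1
cycle 11: W1.I2
cycle 12: W2.I3
cycle 13: idle
cycle 14: idle
cycle 15: W0.I4
cycle 16: W0.I5
cycle 17: W3.I2
cycle 18: W3.I3
cycle 19: W2.I4
cycle 20: W3.I4
cycle 21: W2.I5
cycle 22: W3.I5
cycle 23: W0.I6
cycle 24: W2.I6
cycle 25: W3.I6
cycle 26: W2.I7
cycle 27: idle
cycle 28: idle
cycle 29: idle
cycle 30: idle
cycle 31: idle
cycle 32: W3.I7

Answer: 33 cycles, utilization 26/33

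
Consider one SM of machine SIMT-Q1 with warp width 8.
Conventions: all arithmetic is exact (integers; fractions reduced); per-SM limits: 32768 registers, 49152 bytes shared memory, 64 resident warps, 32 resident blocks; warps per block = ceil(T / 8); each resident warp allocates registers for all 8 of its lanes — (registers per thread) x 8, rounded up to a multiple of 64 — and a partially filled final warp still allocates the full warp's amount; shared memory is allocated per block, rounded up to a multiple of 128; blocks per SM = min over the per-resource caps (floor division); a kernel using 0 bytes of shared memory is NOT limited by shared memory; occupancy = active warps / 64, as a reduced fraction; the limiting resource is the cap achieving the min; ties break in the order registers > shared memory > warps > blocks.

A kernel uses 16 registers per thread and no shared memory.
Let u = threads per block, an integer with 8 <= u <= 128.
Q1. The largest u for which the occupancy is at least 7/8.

Answer: u = 128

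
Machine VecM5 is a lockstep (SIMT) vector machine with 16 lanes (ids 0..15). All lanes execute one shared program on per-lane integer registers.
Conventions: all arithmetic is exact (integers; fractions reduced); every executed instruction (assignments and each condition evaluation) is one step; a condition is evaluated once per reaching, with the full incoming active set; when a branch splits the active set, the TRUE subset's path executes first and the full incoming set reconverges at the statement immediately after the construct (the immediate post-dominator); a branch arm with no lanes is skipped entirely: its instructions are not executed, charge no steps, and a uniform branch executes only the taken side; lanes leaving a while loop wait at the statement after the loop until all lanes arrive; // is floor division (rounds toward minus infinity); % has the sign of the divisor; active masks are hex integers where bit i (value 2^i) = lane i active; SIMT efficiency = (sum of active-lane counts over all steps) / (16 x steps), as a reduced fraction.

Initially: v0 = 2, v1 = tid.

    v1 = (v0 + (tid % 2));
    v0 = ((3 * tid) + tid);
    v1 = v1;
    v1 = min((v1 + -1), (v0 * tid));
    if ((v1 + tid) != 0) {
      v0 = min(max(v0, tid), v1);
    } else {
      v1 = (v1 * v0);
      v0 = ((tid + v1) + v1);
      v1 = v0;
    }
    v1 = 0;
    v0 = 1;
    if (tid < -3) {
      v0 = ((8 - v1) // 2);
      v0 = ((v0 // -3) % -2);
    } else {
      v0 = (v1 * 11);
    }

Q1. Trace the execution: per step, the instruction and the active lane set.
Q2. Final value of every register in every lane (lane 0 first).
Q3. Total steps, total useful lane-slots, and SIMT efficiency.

step 0: v1 <- (v0 + (tid % 2))       0xffff
step 1: v0 <- ((3 * tid) + tid)      0xffff
step 2: v1 <- v1                     0xffff
step 3: v1 <- min((v1 + -1), (v0 * tid)) 0xffff
step 4: eval ((v1 + tid) != 0)       0xffff
step 5: v0 <- min(max(v0, tid), v1)  0xfffe
step 6: v1 <- (v1 * v0)              0x0001
step 7: v0 <- ((tid + v1) + v1)      0x0001
step 8: v1 <- v0                     0x0001
step 9: v1 <- 0                      0xffff
step 10: v0 <- 1                      0xffff
step 11: eval (tid < -3)              0xffff
step 12: v0 <- (v1 * 11)              0xffff

Answer: 13 steps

v0: 0,0,0,0,0,0,0,0,0,0,0,0,0,0,0,0
v1: 0,0,0,0,0,0,0,0,0,0,0,0,0,0,0,0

steps = 13; useful = 162; efficiency = 162/208 = 81/104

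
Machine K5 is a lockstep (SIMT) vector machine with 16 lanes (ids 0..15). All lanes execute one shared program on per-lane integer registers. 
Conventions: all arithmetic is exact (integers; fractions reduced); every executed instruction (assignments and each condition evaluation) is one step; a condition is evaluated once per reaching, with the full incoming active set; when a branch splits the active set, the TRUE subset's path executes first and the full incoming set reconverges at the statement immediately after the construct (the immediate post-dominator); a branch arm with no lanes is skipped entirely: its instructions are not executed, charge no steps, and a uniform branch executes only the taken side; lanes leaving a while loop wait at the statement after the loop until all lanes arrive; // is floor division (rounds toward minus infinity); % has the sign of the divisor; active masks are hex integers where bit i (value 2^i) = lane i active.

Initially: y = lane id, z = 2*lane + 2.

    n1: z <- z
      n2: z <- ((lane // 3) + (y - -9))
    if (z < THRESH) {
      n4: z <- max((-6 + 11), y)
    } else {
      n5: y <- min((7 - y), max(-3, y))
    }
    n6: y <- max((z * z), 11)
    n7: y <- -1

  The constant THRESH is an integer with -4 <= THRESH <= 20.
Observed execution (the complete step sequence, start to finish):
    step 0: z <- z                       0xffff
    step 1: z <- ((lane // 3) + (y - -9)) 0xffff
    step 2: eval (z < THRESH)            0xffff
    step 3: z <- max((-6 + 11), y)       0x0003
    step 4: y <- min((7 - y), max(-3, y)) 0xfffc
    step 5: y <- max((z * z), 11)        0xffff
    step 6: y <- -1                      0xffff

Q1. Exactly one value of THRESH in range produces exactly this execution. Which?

Answer: THRESH = 11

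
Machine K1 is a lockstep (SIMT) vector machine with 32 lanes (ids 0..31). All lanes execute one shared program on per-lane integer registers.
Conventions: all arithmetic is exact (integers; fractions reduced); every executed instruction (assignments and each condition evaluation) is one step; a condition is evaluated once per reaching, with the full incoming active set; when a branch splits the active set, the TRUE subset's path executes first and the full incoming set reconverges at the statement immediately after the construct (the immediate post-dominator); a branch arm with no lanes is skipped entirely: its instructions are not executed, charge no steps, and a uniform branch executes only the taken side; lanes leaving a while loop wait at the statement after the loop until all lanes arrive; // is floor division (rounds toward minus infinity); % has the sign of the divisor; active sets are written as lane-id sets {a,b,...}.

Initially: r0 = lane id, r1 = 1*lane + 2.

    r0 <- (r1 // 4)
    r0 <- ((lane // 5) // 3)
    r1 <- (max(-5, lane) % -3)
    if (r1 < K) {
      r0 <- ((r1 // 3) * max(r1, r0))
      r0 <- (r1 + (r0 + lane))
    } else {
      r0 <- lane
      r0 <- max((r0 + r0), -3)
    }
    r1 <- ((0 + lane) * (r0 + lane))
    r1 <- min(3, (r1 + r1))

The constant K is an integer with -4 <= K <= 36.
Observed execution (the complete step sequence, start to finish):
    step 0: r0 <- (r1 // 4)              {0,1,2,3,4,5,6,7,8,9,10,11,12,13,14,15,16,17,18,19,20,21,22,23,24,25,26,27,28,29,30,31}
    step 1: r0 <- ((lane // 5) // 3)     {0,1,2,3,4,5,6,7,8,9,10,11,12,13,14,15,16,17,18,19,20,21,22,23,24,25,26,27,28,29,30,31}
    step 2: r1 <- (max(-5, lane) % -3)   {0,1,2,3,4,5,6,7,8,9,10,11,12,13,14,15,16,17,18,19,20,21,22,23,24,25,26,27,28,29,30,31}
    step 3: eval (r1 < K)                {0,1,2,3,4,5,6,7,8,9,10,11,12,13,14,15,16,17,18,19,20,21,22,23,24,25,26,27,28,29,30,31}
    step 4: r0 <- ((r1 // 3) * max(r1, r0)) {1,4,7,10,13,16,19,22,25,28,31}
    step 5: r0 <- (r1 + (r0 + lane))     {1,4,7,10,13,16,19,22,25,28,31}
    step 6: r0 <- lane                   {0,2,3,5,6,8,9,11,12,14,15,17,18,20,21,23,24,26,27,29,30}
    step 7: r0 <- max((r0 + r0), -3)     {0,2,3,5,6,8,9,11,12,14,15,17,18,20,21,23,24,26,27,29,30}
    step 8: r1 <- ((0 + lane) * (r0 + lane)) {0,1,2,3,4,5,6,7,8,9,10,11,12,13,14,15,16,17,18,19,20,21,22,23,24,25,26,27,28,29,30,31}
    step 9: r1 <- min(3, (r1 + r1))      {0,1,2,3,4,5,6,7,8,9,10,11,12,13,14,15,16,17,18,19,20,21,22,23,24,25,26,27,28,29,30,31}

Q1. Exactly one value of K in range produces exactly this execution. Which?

Answer: K = -1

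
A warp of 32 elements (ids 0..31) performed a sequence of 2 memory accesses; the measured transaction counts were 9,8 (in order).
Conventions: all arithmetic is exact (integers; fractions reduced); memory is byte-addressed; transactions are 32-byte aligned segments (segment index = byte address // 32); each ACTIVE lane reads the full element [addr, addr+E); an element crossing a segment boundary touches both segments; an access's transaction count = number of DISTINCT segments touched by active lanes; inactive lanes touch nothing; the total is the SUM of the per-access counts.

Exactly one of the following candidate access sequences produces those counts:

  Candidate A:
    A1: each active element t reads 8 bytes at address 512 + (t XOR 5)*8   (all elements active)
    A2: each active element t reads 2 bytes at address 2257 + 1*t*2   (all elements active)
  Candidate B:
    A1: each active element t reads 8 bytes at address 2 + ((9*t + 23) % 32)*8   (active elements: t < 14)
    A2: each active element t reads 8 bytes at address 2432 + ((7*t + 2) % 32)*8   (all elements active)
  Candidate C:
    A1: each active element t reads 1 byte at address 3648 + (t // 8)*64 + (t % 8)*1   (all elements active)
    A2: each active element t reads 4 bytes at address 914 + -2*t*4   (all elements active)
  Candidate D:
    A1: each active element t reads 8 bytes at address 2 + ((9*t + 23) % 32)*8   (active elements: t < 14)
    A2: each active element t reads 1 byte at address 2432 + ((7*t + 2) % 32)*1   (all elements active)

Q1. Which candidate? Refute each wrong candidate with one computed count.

A: A1 gives 8 transactions, not 9
C: A1 gives 4 transactions, not 9
D: A2 gives 1 transaction, not 8
B: all counts match (9,8)

Answer: B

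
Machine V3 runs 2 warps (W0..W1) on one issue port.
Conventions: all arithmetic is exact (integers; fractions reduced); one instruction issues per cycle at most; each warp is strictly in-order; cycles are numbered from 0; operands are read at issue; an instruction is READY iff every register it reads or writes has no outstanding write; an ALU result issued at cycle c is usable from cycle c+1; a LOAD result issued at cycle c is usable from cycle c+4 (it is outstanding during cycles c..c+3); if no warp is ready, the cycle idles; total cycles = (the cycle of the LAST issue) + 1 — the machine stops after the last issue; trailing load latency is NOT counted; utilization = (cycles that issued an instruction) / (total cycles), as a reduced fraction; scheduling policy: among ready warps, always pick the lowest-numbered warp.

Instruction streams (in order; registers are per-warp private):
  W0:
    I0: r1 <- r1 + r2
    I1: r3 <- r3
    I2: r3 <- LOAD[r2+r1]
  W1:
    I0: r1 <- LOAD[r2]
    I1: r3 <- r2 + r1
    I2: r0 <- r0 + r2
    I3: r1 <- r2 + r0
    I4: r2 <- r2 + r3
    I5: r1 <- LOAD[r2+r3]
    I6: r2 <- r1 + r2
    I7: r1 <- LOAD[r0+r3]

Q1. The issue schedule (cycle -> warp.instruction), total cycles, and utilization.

cycle 0: W0.I0
cycle 1: W0.I1
cycle 2: W0.I2
cycle 3: W1.I0
cycle 4: idle
cycle 5: idle
cycle 6: idle
cycle 7: W1.I1
cycle 8: W1.I2
cycle 9: W1.I3
cycle 10: W1.I4
cycle 11: W1.I5
cycle 12: idle
cycle 13: idle
cycle 14: idle
cycle 15: W1.I6
cycle 16: W1.I7

Answer: 17 cycles, utilization 11/17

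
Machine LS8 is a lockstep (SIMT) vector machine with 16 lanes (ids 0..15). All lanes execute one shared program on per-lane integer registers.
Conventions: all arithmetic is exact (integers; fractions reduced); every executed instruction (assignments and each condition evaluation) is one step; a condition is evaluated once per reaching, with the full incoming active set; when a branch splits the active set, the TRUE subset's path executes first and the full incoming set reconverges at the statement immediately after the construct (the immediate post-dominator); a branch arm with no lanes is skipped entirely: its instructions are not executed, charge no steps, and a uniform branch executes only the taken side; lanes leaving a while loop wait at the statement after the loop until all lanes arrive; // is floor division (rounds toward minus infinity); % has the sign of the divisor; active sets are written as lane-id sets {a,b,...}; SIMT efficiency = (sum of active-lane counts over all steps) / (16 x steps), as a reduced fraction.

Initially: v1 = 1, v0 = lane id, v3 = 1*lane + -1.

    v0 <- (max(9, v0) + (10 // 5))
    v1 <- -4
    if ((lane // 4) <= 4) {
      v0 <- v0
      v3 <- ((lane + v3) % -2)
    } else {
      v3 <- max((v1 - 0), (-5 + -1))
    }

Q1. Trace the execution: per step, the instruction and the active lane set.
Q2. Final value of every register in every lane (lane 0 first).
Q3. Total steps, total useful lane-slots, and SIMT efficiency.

step 0: v0 <- (max(9, v0) + (10 // 5)) {0,1,2,3,4,5,6,7,8,9,10,11,12,13,14,15}
step 1: v1 <- -4                     {0,1,2,3,4,5,6,7,8,9,10,11,12,13,14,15}
step 2: eval ((lane // 4) <= 4)      {0,1,2,3,4,5,6,7,8,9,10,11,12,13,14,15}
step 3: v0 <- v0                     {0,1,2,3,4,5,6,7,8,9,10,11,12,13,14,15}
step 4: v3 <- ((lane + v3) % -2)     {0,1,2,3,4,5,6,7,8,9,10,11,12,13,14,15}

Answer: 5 steps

v1: -4,-4,-4,-4,-4,-4,-4,-4,-4,-4,-4,-4,-4,-4,-4,-4
v0: 11,11,11,11,11,11,11,11,11,11,12,13,14,15,16,17
v3: -1,-1,-1,-1,-1,-1,-1,-1,-1,-1,-1,-1,-1,-1,-1,-1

steps = 5; useful = 80; efficiency = 80/80 = 1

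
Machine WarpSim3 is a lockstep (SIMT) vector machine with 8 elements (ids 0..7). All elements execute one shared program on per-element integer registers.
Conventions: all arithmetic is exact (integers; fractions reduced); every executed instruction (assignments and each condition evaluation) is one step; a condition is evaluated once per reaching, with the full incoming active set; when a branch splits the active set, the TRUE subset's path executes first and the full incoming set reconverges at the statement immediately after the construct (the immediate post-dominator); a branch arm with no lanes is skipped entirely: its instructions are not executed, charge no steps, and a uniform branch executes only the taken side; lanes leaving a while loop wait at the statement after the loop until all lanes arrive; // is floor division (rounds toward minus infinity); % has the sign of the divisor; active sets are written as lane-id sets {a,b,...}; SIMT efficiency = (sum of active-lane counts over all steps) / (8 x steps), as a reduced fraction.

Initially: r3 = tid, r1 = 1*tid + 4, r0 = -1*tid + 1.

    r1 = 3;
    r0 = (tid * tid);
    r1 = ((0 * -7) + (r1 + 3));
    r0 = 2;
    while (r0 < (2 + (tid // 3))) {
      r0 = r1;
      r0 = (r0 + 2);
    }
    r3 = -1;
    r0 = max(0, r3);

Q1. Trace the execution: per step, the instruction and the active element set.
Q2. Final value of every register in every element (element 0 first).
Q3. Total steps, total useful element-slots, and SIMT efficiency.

step 0: r1 <- 3                      {0,1,2,3,4,5,6,7}
step 1: r0 <- (tid * tid)            {0,1,2,3,4,5,6,7}
step 2: r1 <- ((0 * -7) + (r1 + 3))  {0,1,2,3,4,5,6,7}
step 3: r0 <- 2                      {0,1,2,3,4,5,6,7}
step 4: eval (r0 < (2 + (tid // 3))) {0,1,2,3,4,5,6,7}
step 5: r0 <- r1                     {3,4,5,6,7}
step 6: r0 <- (r0 + 2)               {3,4,5,6,7}
step 7: eval (r0 < (2 + (tid // 3))) {3,4,5,6,7}
step 8: r3 <- -1                     {0,1,2,3,4,5,6,7}
step 9: r0 <- max(0, r3)             {0,1,2,3,4,5,6,7}

Answer: 10 steps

r3: -1,-1,-1,-1,-1,-1,-1,-1
r1: 6,6,6,6,6,6,6,6
r0: 0,0,0,0,0,0,0,0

steps = 10; useful = 71; efficiency = 71/80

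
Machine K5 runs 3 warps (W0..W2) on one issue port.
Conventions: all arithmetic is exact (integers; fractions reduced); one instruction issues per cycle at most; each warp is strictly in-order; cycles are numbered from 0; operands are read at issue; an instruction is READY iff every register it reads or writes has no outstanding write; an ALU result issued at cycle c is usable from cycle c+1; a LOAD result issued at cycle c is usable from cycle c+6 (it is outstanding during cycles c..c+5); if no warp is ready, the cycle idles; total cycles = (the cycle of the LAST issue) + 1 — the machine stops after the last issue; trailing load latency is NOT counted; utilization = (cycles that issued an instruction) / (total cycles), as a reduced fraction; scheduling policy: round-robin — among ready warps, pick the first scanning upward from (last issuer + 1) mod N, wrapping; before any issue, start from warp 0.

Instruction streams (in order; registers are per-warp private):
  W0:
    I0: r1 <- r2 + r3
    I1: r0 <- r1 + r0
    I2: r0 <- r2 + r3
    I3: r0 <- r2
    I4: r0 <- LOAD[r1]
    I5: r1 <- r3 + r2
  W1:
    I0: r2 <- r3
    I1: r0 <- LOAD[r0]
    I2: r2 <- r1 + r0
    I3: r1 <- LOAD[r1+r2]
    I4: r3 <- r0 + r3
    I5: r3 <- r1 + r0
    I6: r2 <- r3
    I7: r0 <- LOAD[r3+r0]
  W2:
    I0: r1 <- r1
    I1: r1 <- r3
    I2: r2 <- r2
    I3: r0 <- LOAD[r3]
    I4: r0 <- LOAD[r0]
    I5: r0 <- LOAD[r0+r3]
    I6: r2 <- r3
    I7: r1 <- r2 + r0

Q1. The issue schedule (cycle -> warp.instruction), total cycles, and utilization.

cycle 0: W0.I0
cycle 1: W1.I0
cycle 2: W2.I0
cycle 3: W0.I1
cycle 4: W1.I1
cycle 5: W2.I1
cycle 6: W0.I2
cycle 7: W2.I2
cycle 8: W0.I3
cycle 9: W2.I3
cycle 10: W0.I4
cycle 11: W1.I2
cycle 12: W0.I5
cycle 13: W1.I3
cycle 14: W1.I4
cycle 15: W2.I4
cycle 16: idle
cycle 17: idle
cycle 18: idle
cycle 19: W1.I5
cycle 20: W1.I6
cycle 21: W2.I5
cycle 22: W1.I7
cycle 23: W2.I6
cycle 24: idle
cycle 25: idle
cycle 26: idle
cycle 27: W2.I7

Answer: 28 cycles, utilization 11/14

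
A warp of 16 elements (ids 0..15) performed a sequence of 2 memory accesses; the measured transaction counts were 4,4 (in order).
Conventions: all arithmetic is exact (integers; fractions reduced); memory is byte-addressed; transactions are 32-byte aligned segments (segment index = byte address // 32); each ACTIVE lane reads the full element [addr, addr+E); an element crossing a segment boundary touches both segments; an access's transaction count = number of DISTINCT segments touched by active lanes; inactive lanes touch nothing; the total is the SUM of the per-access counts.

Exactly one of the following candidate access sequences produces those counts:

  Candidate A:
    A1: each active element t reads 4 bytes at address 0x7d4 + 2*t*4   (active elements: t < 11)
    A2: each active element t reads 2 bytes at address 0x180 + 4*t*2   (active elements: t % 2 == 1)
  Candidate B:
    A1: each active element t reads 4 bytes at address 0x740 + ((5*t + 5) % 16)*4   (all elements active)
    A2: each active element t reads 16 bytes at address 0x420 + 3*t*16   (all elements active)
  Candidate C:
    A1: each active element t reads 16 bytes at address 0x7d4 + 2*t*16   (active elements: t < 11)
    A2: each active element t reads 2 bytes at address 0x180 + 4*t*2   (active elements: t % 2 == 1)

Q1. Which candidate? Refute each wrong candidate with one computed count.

B: A1 gives 2 transactions, not 4
C: A1 gives 12 transactions, not 4
A: all counts match (4,4)

Answer: A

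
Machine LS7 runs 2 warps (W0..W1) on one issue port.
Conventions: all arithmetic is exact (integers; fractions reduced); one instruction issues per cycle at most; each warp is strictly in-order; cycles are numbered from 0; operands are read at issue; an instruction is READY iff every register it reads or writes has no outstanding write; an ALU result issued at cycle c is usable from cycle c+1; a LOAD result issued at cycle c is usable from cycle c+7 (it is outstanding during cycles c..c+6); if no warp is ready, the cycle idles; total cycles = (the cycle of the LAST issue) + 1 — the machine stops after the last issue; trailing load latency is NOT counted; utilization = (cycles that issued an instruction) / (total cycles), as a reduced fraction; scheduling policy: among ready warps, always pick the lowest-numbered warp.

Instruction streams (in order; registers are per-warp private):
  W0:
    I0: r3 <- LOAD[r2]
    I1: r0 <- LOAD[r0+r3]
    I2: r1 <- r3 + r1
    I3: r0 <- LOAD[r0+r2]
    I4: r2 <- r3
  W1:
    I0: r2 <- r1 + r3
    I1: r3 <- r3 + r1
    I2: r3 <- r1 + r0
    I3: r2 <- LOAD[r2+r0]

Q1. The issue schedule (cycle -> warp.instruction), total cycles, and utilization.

cycle 0: W0.I0
cycle 1: W1.I0
cycle 2: W1.I1
cycle 3: W1.I2
cycle 4: W1.I3
cycle 5: idle
cycle 6: idle
cycle 7: W0.I1
cycle 8: W0.I2
cycle 9: idle
cycle 10: idle
cycle 11: idle
cycle 12: idle
cycle 13: idle
cycle 14: W0.I3
cycle 15: W0.I4

Answer: 16 cycles, utilization 9/16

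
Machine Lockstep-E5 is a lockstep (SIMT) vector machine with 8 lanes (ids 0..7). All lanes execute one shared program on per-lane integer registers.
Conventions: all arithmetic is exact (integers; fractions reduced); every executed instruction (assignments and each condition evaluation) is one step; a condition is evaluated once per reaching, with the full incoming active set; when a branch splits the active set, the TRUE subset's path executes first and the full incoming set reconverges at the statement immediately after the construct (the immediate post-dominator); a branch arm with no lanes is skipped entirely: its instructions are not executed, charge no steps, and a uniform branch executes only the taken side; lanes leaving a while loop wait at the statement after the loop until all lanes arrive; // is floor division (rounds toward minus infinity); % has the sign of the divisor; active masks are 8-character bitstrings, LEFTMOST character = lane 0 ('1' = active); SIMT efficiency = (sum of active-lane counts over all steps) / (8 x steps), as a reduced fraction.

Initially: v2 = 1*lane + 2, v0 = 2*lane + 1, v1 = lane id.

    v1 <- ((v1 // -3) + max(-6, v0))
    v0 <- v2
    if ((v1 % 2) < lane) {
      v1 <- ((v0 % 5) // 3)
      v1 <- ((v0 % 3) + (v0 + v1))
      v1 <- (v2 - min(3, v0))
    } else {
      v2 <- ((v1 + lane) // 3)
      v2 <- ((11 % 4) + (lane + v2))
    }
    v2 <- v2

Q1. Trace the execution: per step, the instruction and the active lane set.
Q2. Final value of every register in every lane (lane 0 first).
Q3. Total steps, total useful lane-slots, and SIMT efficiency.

step 0: v1 <- ((v1 // -3) + max(-6, v0)) 11111111
step 1: v0 <- v2                     11111111
step 2: eval ((v1 % 2) < lane)       11111111
step 3: v1 <- ((v0 % 5) // 3)        01111111
step 4: v1 <- ((v0 % 3) + (v0 + v1)) 01111111
step 5: v1 <- (v2 - min(3, v0))      01111111
step 6: v2 <- ((v1 + lane) // 3)     10000000
step 7: v2 <- ((11 % 4) + (lane + v2)) 10000000
step 8: v2 <- v2                     11111111

Answer: 9 steps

v2: 3,3,4,5,6,7,8,9
v0: 2,3,4,5,6,7,8,9
v1: 1,0,1,2,3,4,5,6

steps = 9; useful = 55; efficiency = 55/72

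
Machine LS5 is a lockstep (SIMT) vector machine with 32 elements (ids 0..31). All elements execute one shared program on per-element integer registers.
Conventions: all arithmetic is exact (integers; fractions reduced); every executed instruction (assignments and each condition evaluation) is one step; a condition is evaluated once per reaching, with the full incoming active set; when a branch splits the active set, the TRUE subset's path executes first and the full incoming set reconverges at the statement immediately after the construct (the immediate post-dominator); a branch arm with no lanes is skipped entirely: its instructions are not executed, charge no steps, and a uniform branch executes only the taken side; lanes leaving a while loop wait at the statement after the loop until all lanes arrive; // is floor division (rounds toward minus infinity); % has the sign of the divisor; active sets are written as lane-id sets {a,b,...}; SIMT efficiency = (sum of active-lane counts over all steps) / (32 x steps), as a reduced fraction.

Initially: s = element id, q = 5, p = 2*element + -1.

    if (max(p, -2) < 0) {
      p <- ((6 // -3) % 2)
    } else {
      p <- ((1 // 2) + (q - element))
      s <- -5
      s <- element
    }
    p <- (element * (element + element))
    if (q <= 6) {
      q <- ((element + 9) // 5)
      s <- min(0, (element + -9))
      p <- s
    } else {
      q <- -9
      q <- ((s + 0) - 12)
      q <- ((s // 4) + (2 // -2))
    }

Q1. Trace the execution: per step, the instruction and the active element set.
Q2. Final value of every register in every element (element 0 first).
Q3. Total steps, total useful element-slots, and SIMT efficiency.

step 0: eval (max(p, -2) < 0)        {0,1,2,3,4,5,6,7,8,9,10,11,12,13,14,15,16,17,18,19,20,21,22,23,24,25,26,27,28,29,30,31}
step 1: p <- ((6 // -3) % 2)         {0}
step 2: p <- ((1 // 2) + (q - element)) {1,2,3,4,5,6,7,8,9,10,11,12,13,14,15,16,17,18,19,20,21,22,23,24,25,26,27,28,29,30,31}
step 3: s <- -5                      {1,2,3,4,5,6,7,8,9,10,11,12,13,14,15,16,17,18,19,20,21,22,23,24,25,26,27,28,29,30,31}
step 4: s <- element                 {1,2,3,4,5,6,7,8,9,10,11,12,13,14,15,16,17,18,19,20,21,22,23,24,25,26,27,28,29,30,31}
step 5: p <- (element * (element + element)) {0,1,2,3,4,5,6,7,8,9,10,11,12,13,14,15,16,17,18,19,20,21,22,23,24,25,26,27,28,29,30,31}
step 6: eval (q <= 6)                {0,1,2,3,4,5,6,7,8,9,10,11,12,13,14,15,16,17,18,19,20,21,22,23,24,25,26,27,28,29,30,31}
step 7: q <- ((element + 9) // 5)    {0,1,2,3,4,5,6,7,8,9,10,11,12,13,14,15,16,17,18,19,20,21,22,23,24,25,26,27,28,29,30,31}
step 8: s <- min(0, (element + -9))  {0,1,2,3,4,5,6,7,8,9,10,11,12,13,14,15,16,17,18,19,20,21,22,23,24,25,26,27,28,29,30,31}
step 9: p <- s                       {0,1,2,3,4,5,6,7,8,9,10,11,12,13,14,15,16,17,18,19,20,21,22,23,24,25,26,27,28,29,30,31}

Answer: 10 steps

s: -9,-8,-7,-6,-5,-4,-3,-2,-1,0,0,0,0,0,0,0,0,0,0,0,0,0,0,0,0,0,0,0,0,0,0,0
q: 1,2,2,2,2,2,3,3,3,3,3,4,4,4,4,4,5,5,5,5,5,6,6,6,6,6,7,7,7,7,7,8
p: -9,-8,-7,-6,-5,-4,-3,-2,-1,0,0,0,0,0,0,0,0,0,0,0,0,0,0,0,0,0,0,0,0,0,0,0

steps = 10; useful = 286; efficiency = 286/320 = 143/160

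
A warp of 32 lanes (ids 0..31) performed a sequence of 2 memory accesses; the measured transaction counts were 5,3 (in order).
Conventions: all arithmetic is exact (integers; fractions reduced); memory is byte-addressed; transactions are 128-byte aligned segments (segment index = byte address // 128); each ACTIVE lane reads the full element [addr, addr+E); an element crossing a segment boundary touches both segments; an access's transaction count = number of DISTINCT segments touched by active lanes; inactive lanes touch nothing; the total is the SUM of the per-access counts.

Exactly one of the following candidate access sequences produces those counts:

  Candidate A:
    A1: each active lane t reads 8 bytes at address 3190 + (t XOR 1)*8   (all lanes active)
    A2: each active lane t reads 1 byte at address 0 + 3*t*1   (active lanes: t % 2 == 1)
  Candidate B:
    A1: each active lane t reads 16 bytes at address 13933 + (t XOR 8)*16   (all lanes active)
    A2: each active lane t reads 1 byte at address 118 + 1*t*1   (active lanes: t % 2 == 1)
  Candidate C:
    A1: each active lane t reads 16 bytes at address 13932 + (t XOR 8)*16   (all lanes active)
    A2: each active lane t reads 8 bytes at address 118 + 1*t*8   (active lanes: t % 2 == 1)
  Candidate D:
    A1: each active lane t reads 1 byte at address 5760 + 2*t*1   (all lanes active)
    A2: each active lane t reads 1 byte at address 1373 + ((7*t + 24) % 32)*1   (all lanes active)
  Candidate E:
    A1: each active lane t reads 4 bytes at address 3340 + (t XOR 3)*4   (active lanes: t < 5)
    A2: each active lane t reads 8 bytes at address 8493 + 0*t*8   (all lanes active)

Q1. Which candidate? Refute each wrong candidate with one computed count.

A: A1 gives 3 transactions, not 5
B: A2 gives 2 transactions, not 3
D: A1 gives 1 transaction, not 5
E: A1 gives 1 transaction, not 5
C: all counts match (5,3)

Answer: C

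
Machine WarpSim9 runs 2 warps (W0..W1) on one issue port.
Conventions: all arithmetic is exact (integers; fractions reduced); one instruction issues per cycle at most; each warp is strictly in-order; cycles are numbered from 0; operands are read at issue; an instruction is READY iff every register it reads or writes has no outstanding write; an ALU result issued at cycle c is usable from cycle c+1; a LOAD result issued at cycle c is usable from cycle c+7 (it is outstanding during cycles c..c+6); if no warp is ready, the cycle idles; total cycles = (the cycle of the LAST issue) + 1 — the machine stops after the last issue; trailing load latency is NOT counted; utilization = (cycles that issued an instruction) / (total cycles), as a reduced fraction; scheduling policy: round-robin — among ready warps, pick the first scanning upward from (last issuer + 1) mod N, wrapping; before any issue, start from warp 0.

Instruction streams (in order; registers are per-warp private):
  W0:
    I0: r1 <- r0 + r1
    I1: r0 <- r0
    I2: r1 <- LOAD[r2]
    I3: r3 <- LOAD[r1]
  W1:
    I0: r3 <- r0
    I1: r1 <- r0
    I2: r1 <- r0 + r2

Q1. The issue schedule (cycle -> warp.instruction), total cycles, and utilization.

cycle 0: W0.I0
cycle 1: W1.I0
cycle 2: W0.I1
cycle 3: W1.I1
cycle 4: W0.I2
cycle 5: W1.I2
cycle 6: idle
cycle 7: idle
cycle 8: idle
cycle 9: idle
cycle 10: idle
cycle 11: W0.I3

Answer: 12 cycles, utilization 7/12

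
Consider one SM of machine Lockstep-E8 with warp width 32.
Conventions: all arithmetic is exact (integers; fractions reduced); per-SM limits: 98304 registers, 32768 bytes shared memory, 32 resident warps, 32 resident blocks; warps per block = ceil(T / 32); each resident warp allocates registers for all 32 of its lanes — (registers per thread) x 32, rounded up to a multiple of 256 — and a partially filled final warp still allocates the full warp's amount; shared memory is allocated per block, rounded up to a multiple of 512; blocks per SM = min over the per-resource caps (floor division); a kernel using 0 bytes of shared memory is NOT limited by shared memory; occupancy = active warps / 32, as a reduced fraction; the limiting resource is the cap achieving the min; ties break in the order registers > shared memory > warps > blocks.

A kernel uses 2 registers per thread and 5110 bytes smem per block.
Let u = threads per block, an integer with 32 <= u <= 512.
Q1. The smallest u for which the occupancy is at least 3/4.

Answer: u = 97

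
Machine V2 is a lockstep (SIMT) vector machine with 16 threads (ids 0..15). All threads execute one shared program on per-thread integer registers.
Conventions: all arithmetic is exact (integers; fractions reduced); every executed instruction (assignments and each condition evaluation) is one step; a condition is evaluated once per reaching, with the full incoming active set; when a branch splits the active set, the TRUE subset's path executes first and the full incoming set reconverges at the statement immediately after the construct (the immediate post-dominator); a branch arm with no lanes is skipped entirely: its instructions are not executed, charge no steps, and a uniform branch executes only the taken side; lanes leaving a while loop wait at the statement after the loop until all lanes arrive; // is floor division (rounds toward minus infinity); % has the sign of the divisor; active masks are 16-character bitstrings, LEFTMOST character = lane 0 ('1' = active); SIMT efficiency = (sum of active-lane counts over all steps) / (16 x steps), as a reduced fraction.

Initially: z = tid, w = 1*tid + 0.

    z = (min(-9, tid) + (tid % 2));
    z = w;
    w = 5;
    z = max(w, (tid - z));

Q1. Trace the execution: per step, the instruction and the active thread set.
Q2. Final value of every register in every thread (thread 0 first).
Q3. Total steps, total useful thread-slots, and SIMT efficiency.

step 0: z <- (min(-9, tid) + (tid % 2)) 1111111111111111
step 1: z <- w                       1111111111111111
step 2: w <- 5                       1111111111111111
step 3: z <- max(w, (tid - z))       1111111111111111

Answer: 4 steps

z: 5,5,5,5,5,5,5,5,5,5,5,5,5,5,5,5
w: 5,5,5,5,5,5,5,5,5,5,5,5,5,5,5,5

steps = 4; useful = 64; efficiency = 64/64 = 1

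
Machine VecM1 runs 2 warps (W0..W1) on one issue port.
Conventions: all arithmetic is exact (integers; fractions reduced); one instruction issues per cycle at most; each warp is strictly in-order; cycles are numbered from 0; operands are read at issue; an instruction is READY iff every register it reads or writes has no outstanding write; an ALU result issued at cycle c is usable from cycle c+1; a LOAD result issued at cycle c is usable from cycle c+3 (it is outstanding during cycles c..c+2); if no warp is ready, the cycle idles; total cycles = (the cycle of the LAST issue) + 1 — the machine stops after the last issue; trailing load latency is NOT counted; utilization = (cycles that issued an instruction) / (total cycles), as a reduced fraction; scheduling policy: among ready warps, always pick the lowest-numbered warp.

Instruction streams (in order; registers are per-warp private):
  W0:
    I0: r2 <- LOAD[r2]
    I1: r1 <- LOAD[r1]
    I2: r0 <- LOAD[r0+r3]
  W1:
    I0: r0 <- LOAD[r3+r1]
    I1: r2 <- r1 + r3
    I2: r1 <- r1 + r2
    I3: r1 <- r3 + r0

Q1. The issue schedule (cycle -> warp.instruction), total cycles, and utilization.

cycle 0: W0.I0
cycle 1: W0.I1
cycle 2: W0.I2
cycle 3: W1.I0
cycle 4: W1.I1
cycle 5: W1.I2
cycle 6: W1.I3

Answer: 7 cycles, utilization 1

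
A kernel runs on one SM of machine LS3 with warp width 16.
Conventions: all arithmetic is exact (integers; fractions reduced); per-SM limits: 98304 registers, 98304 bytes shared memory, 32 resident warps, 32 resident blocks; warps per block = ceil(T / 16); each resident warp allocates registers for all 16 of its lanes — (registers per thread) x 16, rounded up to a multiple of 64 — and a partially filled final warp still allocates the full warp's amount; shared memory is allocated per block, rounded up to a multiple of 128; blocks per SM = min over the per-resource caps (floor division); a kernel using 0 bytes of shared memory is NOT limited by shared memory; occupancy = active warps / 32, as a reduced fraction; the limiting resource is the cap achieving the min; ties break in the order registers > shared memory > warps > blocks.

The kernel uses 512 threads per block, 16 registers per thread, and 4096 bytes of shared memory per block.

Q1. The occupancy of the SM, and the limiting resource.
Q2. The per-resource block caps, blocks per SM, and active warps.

Answer: occupancy 1, limited by warps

registers: 12 blocks
shared memory: 24 blocks
warps: 1 block
blocks: 32 blocks

Answer: 1 block, 32 active warps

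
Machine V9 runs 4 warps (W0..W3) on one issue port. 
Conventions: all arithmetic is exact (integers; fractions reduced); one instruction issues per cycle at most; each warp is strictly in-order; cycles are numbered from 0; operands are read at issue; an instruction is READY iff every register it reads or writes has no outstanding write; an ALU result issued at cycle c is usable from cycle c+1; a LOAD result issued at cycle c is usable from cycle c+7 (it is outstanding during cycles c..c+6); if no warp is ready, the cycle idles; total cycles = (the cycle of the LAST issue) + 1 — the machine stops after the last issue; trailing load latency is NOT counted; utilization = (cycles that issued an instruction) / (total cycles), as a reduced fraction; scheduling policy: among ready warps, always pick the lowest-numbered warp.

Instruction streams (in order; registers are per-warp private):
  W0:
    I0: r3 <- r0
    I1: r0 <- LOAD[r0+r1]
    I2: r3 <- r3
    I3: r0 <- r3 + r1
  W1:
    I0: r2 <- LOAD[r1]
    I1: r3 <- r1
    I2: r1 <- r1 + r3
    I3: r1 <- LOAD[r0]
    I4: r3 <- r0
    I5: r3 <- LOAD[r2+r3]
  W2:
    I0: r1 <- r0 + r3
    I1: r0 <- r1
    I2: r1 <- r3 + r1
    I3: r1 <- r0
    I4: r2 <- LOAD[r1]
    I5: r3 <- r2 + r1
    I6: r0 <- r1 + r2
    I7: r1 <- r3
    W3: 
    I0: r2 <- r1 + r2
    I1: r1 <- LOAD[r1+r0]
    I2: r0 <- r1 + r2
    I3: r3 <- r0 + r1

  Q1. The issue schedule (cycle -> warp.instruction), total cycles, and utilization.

cycle 0: W0.I0
cycle 1: W0.I1
cycle 2: W0.I2
cycle 3: W1.I0
cycle 4: W1.I1
cycle 5: W1.I2
cycle 6: W1.I3
cycle 7: W1.I4
cycle 8: W0.I3
cycle 9: W2.I0
cycle 10: W1.I5
cycle 11: W2.I1
cycle 12: W2.I2
cycle 13: W2.I3
cycle 14: W2.I4
cycle 15: W3.I0
cycle 16: W3.I1
cycle 17: idle
cycle 18: idle
cycle 19: idle
cycle 20: idle
cycle 21: W2.I5
cycle 22: W2.I6
cycle 23: W2.I7
cycle 24: W3.I2
cycle 25: W3.I3

Answer: 26 cycles, utilization 11/13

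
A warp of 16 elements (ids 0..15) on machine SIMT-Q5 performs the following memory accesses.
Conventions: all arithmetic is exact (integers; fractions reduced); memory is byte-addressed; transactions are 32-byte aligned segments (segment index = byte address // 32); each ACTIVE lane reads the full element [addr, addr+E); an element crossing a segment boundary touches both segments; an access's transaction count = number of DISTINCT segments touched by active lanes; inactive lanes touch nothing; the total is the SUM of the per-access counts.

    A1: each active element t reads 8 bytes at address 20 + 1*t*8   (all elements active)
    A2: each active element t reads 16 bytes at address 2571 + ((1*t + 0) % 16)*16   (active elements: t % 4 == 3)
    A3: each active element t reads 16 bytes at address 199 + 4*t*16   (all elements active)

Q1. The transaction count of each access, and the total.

A1: 5 transactions
A2: 8 transactions
A3: 16 transactions

Answer: 5,8,16; total 29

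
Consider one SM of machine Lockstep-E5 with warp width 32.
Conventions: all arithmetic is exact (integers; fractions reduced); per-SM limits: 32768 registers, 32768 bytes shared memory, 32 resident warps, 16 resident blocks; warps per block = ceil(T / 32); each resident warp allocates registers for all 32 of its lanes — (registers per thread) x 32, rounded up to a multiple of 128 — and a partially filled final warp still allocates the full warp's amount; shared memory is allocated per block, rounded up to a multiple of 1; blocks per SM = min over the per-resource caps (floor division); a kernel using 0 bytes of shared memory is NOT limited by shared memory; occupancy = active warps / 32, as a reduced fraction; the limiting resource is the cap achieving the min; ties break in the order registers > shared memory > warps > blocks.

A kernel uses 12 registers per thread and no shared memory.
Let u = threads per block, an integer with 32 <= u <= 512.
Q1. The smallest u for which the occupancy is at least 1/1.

Answer: u = 33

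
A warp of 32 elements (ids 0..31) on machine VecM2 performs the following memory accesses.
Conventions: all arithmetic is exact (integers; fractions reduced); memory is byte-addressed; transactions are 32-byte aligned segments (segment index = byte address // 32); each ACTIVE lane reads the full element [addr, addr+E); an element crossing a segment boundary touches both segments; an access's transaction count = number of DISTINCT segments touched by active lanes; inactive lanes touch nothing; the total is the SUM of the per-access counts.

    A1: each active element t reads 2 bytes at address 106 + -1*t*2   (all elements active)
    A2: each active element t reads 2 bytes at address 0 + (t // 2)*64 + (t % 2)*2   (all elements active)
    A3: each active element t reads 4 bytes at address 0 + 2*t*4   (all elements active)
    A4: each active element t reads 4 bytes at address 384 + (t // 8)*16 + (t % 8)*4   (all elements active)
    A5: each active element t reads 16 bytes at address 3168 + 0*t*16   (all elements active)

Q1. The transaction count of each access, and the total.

A1: 3 transactions
A2: 16 transactions
A3: 8 transactions
A4: 3 transactions
A5: 1 transaction

Answer: 3,16,8,3,1; total 31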